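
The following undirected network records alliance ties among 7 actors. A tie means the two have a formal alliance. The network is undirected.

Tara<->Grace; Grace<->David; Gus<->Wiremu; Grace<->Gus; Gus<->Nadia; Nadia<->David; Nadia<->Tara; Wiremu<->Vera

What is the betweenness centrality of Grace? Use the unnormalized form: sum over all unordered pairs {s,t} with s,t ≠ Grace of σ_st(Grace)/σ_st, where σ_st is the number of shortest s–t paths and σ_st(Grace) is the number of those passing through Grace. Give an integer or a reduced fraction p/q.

Pairs whose geodesics pass through Grace — Vera–David: 1/2; Vera–Tara: 1/2; Wiremu–David: 1/2; Wiremu–Tara: 1/2; Gus–David: 1/2; Gus–Tara: 1/2; David–Tara: 1/2.
All other pairs contribute 0.
Summing the contributions gives betweenness(Grace) = 7/2.

7/2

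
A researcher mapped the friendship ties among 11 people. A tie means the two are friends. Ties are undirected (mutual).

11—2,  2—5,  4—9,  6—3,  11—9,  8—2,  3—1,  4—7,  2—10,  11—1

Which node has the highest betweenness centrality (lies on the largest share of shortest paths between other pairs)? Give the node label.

11

Unnormalized betweenness of each node: 1:16, 2:24, 3:9, 4:9, 5:0, 6:0, 7:0, 8:0, 9:16, 10:0, 11:33.
11 has the largest value, 33, making it the main broker — the node through which the most shortest paths run.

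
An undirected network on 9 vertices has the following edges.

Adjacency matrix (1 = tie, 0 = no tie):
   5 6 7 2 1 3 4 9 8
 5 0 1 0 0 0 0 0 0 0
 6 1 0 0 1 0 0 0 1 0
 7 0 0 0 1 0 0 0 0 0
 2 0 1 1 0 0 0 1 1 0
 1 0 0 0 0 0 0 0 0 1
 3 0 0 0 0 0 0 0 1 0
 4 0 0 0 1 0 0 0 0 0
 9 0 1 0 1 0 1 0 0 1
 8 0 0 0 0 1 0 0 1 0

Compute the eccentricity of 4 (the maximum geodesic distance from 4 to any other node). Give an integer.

Distances from 4: 1:4, 2:1, 3:3, 5:3, 6:2, 7:2, 8:3, 9:2.
The largest is 4 (to 1), so the eccentricity of 4 is 4.

4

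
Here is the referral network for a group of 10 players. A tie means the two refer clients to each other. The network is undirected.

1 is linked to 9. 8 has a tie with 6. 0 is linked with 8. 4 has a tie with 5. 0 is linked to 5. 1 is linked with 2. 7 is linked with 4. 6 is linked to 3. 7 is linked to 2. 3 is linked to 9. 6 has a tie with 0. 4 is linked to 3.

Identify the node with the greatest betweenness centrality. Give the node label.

Unnormalized betweenness of each node: 0:10/3, 1:17/6, 2:5/2, 3:85/6, 4:73/6, 5:13/3, 6:23/3, 7:17/3, 8:0, 9:19/3.
3 has the largest value, 85/6, making it the main broker — the node through which the most shortest paths run.

3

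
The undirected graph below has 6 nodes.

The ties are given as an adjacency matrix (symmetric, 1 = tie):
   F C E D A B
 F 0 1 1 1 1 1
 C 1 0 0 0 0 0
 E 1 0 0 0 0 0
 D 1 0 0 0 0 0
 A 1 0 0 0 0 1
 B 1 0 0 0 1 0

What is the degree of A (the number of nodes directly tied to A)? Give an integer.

2

A is directly tied to B and F. That is 2 neighbors, so the degree of A is 2.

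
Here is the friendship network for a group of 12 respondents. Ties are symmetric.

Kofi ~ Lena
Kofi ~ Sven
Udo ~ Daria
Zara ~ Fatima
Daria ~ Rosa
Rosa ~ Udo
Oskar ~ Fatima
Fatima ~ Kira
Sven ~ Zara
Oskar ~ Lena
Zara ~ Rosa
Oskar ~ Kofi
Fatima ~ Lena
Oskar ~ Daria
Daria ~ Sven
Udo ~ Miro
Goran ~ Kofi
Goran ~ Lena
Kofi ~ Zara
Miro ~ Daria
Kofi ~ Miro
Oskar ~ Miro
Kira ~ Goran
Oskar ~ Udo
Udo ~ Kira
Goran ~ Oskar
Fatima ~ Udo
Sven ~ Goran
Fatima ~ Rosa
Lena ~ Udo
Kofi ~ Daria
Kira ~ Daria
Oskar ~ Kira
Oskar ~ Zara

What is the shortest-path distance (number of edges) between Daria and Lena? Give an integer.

2

One shortest route is Daria – Oskar – Lena, which uses 2 edges, and Daria and Lena are not directly tied, so nothing shorter exists. So d(Daria,Lena) = 2.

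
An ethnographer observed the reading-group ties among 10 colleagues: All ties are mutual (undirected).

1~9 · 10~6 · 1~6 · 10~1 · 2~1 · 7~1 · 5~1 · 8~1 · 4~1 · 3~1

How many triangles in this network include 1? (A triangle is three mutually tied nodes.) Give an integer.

1's neighbors: 2, 3, 4, 5, 6, 7, 8, 9, and 10.
Neighbor pairs that are themselves tied: 1–6–10. Each forms one triangle with 1, for 1 in total.

1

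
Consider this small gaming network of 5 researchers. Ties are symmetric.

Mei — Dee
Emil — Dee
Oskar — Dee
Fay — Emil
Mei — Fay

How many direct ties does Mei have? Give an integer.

Mei is directly tied to Dee and Fay. That is 2 neighbors, so the degree of Mei is 2.

2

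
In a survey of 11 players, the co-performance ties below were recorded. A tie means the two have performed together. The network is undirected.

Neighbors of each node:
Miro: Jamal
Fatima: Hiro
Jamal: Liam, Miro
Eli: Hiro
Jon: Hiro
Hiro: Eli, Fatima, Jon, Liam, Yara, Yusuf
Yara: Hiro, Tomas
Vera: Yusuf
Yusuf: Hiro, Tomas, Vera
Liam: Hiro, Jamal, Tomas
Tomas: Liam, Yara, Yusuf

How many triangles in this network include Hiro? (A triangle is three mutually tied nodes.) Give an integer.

0

Hiro's neighbors are Eli, Fatima, Jon, Liam, Yara, and Yusuf, but none of them are tied to each other, so no triangle contains Hiro.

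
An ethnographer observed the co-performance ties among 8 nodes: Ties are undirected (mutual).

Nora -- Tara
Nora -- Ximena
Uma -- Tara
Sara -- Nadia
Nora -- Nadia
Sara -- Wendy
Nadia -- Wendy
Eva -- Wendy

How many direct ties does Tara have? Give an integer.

Tara is directly tied to Nora and Uma. That is 2 neighbors, so the degree of Tara is 2.

2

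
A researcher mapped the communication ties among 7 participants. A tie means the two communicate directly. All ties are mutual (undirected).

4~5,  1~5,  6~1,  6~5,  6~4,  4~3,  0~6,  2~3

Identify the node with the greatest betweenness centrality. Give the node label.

4

Unnormalized betweenness of each node: 0:0, 1:0, 2:0, 3:5, 4:8, 5:3/2, 6:13/2.
4 has the largest value, 8, making it the main broker — the node through which the most shortest paths run.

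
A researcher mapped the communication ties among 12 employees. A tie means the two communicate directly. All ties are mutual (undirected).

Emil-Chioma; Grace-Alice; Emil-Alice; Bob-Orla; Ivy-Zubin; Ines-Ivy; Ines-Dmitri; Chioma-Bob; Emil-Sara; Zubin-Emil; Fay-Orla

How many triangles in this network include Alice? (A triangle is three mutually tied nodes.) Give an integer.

0

Alice's neighbors are Emil and Grace, but none of them are tied to each other, so no triangle contains Alice.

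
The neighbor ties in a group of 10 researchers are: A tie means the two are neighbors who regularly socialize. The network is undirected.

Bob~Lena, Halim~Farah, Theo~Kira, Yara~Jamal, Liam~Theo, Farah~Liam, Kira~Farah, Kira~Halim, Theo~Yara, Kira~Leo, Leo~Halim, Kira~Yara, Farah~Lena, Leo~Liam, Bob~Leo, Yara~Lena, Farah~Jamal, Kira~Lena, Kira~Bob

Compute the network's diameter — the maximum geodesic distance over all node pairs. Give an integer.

Eccentricity of each node (its greatest distance to any other): Bob:3, Farah:2, Halim:2, Jamal:3, Kira:2, Lena:2, Leo:3, Liam:2, Theo:2, Yara:2.
The maximum eccentricity is 3, realized for instance by the pair Jamal–Bob via Jamal – Farah – Lena – Bob. So the diameter is 3.

3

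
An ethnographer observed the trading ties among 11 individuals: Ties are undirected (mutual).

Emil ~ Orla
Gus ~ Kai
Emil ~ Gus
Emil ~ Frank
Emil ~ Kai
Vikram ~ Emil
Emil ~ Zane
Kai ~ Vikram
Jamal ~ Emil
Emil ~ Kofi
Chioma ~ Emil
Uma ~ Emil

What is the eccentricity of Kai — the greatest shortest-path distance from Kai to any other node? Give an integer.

Distances from Kai: Chioma:2, Emil:1, Frank:2, Gus:1, Jamal:2, Kofi:2, Orla:2, Uma:2, Vikram:1, Zane:2.
The largest is 2 (to Frank, Uma, Kofi, Orla, Zane, Jamal, and Chioma), so the eccentricity of Kai is 2.

2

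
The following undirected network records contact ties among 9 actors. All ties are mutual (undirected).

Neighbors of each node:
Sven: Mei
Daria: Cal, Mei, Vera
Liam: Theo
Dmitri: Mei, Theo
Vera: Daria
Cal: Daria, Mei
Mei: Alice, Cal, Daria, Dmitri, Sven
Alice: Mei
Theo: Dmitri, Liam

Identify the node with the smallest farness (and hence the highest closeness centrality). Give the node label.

Farness (sum of distances to all others) for each node — Alice:19, Cal:17, Daria:16, Dmitri:15, Liam:27, Mei:12, Sven:19, Theo:20, Vera:23.
The smallest farness is 12, for Mei, so Mei has the highest closeness.

Mei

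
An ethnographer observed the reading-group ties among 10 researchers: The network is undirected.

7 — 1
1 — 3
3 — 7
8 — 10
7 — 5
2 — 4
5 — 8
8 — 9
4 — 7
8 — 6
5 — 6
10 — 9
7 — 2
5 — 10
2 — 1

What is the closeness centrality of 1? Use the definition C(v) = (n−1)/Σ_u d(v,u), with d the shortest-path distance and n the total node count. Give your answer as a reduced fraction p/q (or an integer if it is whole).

9/20

Distances from 1: 2:1, 3:1, 4:2, 5:2, 6:3, 7:1, 8:3, 9:4, 10:3. Sum = 20.
n = 10, so closeness = 9/20.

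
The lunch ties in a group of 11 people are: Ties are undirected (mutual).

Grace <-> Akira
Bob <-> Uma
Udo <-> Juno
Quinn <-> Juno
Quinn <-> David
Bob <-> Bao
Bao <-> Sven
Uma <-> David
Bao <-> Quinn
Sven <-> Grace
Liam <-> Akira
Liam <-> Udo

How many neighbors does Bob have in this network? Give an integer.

2

Bob is directly tied to Bao and Uma. That is 2 neighbors, so the degree of Bob is 2.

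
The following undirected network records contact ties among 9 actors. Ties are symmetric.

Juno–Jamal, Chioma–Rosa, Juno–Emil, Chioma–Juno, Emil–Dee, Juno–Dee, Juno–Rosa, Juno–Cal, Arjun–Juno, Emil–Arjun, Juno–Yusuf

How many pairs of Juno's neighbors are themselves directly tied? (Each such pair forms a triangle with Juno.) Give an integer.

Juno's neighbors: Arjun, Cal, Chioma, Dee, Emil, Jamal, Rosa, and Yusuf.
Neighbor pairs that are themselves tied: Juno–Arjun–Emil; Juno–Chioma–Rosa; Juno–Dee–Emil. Each forms one triangle with Juno, for 3 in total.

3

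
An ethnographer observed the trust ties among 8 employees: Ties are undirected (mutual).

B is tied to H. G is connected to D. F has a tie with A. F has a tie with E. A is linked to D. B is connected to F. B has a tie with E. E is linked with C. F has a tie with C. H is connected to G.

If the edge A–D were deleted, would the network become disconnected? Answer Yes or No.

No

Even without that edge, A still reaches D via A – F – B – H – G – D, so the network stays connected. Not a bridge.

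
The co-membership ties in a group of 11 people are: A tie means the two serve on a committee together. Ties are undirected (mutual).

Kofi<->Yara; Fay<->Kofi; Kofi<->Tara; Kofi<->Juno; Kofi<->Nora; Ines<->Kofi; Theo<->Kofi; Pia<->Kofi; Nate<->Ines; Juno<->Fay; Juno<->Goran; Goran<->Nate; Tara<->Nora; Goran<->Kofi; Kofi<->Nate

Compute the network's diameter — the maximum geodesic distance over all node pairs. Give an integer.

2

Eccentricity of each node (its greatest distance to any other): Fay:2, Goran:2, Ines:2, Juno:2, Kofi:1, Nate:2, Nora:2, Pia:2, Tara:2, Theo:2, Yara:2.
The maximum eccentricity is 2, realized for instance by the pair Fay–Tara via Fay – Kofi – Tara. So the diameter is 2.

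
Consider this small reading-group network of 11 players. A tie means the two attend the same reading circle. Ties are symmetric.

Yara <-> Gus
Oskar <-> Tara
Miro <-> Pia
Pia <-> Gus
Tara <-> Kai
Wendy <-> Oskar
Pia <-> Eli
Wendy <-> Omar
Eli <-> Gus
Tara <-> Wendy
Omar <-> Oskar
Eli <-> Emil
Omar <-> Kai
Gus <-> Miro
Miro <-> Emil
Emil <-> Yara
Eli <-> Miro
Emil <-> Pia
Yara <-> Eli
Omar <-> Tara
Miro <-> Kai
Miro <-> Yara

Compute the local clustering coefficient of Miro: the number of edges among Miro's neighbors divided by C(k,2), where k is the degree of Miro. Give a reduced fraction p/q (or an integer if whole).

8/15

Miro's neighbors: Eli, Emil, Gus, Kai, Pia, and Yara (k = 6).
Possible neighbor pairs: C(6,2) = 15. Edges among them: Eli–Emil, Eli–Gus, Eli–Pia, Eli–Yara, Emil–Pia, Emil–Yara, Gus–Pia, Gus–Yara → e = 8.
Clustering(Miro) = 8/15.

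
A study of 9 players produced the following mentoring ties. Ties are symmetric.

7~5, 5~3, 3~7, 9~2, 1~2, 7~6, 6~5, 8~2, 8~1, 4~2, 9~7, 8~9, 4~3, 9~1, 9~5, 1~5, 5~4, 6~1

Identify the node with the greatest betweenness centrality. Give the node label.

5

Unnormalized betweenness of each node: 1:41/12, 2:9/4, 3:1/2, 4:19/12, 5:17/3, 6:1/3, 7:19/12, 8:0, 9:11/3.
5 has the largest value, 17/3, making it the main broker — the node through which the most shortest paths run.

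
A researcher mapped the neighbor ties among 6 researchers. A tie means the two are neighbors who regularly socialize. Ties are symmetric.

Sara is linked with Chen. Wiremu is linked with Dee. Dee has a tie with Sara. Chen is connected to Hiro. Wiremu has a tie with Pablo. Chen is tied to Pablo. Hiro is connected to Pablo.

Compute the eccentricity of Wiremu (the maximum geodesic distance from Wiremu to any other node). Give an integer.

2

Distances from Wiremu: Chen:2, Dee:1, Hiro:2, Pablo:1, Sara:2.
The largest is 2 (to Chen, Hiro, and Sara), so the eccentricity of Wiremu is 2.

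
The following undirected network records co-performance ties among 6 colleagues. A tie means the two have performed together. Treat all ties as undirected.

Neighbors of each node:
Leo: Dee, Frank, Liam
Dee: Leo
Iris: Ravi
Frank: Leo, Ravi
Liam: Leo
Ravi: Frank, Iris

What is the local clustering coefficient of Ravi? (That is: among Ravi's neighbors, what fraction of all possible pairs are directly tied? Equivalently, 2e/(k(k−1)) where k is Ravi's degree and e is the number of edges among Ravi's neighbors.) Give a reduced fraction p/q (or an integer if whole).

Ravi's neighbors: Frank and Iris (k = 2).
Possible neighbor pairs: C(2,2) = 1. Edges among them: none → e = 0.
Clustering(Ravi) = 0/1.

0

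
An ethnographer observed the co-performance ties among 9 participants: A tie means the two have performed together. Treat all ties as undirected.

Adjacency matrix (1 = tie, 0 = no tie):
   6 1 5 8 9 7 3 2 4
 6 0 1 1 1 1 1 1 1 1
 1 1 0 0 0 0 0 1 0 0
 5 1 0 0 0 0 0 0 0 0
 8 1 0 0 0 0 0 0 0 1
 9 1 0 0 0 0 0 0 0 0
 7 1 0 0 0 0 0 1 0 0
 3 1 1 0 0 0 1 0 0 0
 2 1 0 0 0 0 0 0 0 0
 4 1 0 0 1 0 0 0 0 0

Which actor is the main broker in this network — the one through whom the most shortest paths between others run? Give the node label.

Unnormalized betweenness of each node: 1:0, 2:0, 3:1/2, 4:0, 5:0, 6:49/2, 7:0, 8:0, 9:0.
6 has the largest value, 49/2, making it the main broker — the node through which the most shortest paths run.

6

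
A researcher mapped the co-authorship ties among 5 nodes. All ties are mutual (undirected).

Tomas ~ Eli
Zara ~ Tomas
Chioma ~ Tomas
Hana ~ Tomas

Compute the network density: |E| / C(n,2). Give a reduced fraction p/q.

2/5

There are 4 edges and 5 nodes, so the maximum possible is C(5,2) = 10.
Density = 4/10 = 2/5.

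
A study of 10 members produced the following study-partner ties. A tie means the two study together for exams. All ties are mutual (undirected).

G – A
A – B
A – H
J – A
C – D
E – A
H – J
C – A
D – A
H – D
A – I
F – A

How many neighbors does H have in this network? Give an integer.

3

H is directly tied to A, D, and J. That is 3 neighbors, so the degree of H is 3.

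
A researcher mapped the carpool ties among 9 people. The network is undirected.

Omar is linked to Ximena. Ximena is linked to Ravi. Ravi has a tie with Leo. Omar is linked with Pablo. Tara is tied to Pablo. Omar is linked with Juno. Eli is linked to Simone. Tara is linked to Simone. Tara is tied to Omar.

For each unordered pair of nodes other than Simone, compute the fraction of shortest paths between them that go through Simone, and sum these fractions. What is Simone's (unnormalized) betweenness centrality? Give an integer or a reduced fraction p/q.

7

Pairs whose geodesics pass through Simone — Leo–Eli: 1; Tara–Eli: 1; Ravi–Eli: 1; Pablo–Eli: 1; Juno–Eli: 1; Omar–Eli: 1; Eli–Ximena: 1.
All other pairs contribute 0.
Summing the contributions gives betweenness(Simone) = 7.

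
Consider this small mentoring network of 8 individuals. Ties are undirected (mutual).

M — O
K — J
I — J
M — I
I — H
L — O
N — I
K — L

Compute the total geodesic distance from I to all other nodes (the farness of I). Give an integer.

Distances from I: H:1, J:1, K:2, L:3, M:1, N:1, O:2.
Sum = 1 + 1 + 2 + 3 + 1 + 1 + 2 = 11.

11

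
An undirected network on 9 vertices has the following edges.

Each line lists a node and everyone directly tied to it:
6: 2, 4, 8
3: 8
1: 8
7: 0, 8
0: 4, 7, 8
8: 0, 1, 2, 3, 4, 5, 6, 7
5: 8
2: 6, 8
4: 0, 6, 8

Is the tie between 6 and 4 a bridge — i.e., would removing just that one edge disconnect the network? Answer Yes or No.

No

Even without that edge, 6 still reaches 4 via 6 – 8 – 4, so the network stays connected. Not a bridge.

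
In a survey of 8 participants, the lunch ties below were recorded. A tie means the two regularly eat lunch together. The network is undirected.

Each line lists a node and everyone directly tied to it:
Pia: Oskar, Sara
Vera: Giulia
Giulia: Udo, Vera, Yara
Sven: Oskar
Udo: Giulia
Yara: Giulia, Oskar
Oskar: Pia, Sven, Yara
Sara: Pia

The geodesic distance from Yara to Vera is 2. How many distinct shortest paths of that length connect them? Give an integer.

The shortest distance is 2, and the only length-2 path is Yara–Giulia–Vera. So there is exactly 1 shortest path.

1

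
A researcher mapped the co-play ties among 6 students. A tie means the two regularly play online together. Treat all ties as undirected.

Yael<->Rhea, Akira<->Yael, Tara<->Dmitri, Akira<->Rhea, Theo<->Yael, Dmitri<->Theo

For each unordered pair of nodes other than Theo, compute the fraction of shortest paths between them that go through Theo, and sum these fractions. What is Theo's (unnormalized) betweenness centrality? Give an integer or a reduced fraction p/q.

Pairs whose geodesics pass through Theo — Yael–Dmitri: 1; Yael–Tara: 1; Akira–Dmitri: 1; Akira–Tara: 1; Rhea–Dmitri: 1; Rhea–Tara: 1.
All other pairs contribute 0.
Summing the contributions gives betweenness(Theo) = 6.

6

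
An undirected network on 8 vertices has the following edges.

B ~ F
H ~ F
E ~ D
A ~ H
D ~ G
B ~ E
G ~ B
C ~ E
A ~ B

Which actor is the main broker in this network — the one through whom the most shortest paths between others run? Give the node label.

Unnormalized betweenness of each node: A:5/2, B:27/2, C:0, D:1, E:8, F:5/2, G:2, H:1/2.
B has the largest value, 27/2, making it the main broker — the node through which the most shortest paths run.

B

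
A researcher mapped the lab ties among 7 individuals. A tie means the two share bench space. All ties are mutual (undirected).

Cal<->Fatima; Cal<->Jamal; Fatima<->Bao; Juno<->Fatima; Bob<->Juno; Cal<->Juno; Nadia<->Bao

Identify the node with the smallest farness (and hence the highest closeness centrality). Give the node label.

Farness (sum of distances to all others) for each node — Bao:12, Bob:15, Cal:10, Fatima:9, Jamal:15, Juno:10, Nadia:17.
The smallest farness is 9, for Fatima, so Fatima has the highest closeness.

Fatima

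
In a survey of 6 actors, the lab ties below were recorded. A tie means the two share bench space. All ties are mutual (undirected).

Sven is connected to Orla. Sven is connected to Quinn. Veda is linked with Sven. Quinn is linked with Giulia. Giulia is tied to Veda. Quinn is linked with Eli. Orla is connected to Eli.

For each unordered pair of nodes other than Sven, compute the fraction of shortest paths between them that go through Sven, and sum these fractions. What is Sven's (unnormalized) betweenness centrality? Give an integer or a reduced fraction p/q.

Pairs whose geodesics pass through Sven — Veda–Quinn: 1/2; Veda–Eli: 2/3; Veda–Orla: 1; Giulia–Orla: 2/3; Quinn–Orla: 1/2.
All other pairs contribute 0.
Summing the contributions gives betweenness(Sven) = 10/3.

10/3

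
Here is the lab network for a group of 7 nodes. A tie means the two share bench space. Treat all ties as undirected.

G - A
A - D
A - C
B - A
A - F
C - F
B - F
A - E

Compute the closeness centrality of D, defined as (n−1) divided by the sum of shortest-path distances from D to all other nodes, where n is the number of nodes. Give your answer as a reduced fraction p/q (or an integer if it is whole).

6/11

Distances from D: A:1, B:2, C:2, E:2, F:2, G:2. Sum = 11.
n = 7, so closeness = 6/11.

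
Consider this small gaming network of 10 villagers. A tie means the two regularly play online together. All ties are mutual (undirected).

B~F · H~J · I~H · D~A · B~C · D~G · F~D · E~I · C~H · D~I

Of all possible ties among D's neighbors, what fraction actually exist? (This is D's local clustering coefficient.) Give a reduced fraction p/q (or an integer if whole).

0

D's neighbors: A, F, G, and I (k = 4).
Possible neighbor pairs: C(4,2) = 6. Edges among them: none → e = 0.
Clustering(D) = 0/6 = 0.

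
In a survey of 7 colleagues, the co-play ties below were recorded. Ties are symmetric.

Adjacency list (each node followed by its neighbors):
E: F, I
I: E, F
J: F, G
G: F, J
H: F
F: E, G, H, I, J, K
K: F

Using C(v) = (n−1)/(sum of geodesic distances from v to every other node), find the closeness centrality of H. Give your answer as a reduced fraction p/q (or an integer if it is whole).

6/11

Distances from H: E:2, F:1, G:2, I:2, J:2, K:2. Sum = 11.
n = 7, so closeness = 6/11.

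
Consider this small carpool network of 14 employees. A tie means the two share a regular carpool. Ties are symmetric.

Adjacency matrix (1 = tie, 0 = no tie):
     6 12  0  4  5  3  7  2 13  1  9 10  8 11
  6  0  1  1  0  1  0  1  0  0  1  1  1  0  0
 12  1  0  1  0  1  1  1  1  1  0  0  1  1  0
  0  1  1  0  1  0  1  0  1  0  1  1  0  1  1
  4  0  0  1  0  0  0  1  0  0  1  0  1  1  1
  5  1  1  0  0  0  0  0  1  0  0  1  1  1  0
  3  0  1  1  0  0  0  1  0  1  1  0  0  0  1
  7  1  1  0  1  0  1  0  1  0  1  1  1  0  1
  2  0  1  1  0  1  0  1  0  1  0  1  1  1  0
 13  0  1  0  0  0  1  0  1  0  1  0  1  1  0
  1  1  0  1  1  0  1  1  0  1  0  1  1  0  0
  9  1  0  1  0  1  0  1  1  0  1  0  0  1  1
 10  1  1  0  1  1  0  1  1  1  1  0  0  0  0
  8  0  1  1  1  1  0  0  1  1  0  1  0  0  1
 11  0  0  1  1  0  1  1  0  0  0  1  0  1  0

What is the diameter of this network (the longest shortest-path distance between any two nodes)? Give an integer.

Eccentricity of each node (its greatest distance to any other): 0:2, 1:2, 2:2, 3:2, 4:2, 5:2, 6:2, 7:2, 8:2, 9:2, 10:2, 11:2, 12:2, 13:2.
The maximum eccentricity is 2, realized for instance by the pair 6–4 via 6 – 0 – 4. So the diameter is 2.

2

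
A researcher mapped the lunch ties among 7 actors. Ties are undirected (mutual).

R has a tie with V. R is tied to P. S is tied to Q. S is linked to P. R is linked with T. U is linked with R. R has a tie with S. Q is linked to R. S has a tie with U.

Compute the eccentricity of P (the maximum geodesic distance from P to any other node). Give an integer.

2

Distances from P: Q:2, R:1, S:1, T:2, U:2, V:2.
The largest is 2 (to Q, V, T, and U), so the eccentricity of P is 2.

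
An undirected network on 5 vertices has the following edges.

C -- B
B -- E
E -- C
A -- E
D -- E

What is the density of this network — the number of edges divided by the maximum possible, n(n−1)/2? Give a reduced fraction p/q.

1/2

There are 5 edges and 5 nodes, so the maximum possible is C(5,2) = 10.
Density = 5/10 = 1/2.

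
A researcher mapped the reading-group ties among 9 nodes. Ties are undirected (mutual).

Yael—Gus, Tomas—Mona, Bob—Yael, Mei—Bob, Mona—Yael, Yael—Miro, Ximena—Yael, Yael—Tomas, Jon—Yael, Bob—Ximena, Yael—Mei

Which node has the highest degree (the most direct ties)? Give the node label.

Degrees — Bob:3, Gus:1, Jon:1, Mei:2, Miro:1, Mona:2, Tomas:2, Ximena:2, Yael:8.
The maximum is 8, attained only by Yael.

Yael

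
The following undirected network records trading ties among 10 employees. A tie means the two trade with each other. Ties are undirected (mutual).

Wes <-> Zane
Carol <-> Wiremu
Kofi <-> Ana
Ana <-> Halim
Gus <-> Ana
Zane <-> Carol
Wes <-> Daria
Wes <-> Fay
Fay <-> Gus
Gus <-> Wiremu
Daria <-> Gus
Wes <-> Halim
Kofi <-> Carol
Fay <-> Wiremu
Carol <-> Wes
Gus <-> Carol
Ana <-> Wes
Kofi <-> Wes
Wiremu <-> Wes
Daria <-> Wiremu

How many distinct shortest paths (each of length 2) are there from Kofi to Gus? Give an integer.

The shortest distance is 2. The length-2 paths are: Kofi–Ana–Gus; Kofi–Carol–Gus.
That gives 2 distinct shortest paths.

2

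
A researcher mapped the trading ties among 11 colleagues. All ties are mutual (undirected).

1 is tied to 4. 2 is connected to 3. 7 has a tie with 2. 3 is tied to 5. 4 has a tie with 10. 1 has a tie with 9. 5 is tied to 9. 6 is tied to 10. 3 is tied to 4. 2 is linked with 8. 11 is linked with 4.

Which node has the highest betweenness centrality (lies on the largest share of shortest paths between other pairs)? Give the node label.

Unnormalized betweenness of each node: 1:4, 2:17, 3:25, 4:27, 5:4, 6:0, 7:0, 8:0, 9:1, 10:9, 11:0.
4 has the largest value, 27, making it the main broker — the node through which the most shortest paths run.

4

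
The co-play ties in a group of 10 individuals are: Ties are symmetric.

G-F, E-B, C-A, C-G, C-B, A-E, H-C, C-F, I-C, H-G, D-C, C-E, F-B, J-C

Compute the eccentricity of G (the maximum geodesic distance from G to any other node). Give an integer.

Distances from G: A:2, B:2, C:1, D:2, E:2, F:1, H:1, I:2, J:2.
The largest is 2 (to E, A, I, D, B, and J), so the eccentricity of G is 2.

2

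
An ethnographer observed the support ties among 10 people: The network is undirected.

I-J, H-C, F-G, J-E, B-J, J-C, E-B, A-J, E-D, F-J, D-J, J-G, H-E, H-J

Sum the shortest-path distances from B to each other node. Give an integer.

Distances from B: A:2, C:2, D:2, E:1, F:2, G:2, H:2, I:2, J:1.
Sum = 2 + 2 + 2 + 1 + 2 + 2 + 2 + 2 + 1 = 16.

16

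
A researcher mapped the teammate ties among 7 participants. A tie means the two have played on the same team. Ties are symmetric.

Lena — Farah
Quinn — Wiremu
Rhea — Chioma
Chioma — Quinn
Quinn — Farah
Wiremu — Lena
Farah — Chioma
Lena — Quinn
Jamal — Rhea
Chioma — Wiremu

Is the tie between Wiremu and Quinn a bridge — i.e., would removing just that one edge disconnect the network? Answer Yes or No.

No

Even without that edge, Wiremu still reaches Quinn via Wiremu – Lena – Quinn, so the network stays connected. Not a bridge.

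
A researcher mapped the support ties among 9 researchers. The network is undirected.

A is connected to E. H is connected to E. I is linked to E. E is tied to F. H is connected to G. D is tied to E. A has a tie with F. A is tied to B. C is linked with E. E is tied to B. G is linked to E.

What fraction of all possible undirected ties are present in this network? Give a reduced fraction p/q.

There are 11 edges and 9 nodes, so the maximum possible is C(9,2) = 36.
Density = 11/36.

11/36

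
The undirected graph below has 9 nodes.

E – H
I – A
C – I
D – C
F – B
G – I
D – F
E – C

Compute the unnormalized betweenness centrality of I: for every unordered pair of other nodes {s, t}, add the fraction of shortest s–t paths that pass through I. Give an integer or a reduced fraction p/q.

Pairs whose geodesics pass through I — C–G: 1; C–A: 1; F–G: 1; F–A: 1; B–G: 1; B–A: 1; E–G: 1; E–A: 1; G–D: 1; G–A: 1; G–H: 1; D–A: 1; A–H: 1.
All other pairs contribute 0.
Summing the contributions gives betweenness(I) = 13.

13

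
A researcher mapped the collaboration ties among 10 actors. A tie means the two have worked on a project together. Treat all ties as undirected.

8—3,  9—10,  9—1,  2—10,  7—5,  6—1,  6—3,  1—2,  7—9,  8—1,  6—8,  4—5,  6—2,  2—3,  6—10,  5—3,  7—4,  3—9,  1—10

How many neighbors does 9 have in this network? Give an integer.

9 is directly tied to 1, 3, 7, and 10. That is 4 neighbors, so the degree of 9 is 4.

4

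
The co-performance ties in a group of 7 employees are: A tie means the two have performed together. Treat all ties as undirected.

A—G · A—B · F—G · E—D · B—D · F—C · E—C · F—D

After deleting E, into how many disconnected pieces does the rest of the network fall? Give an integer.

E's neighbors (C and D) remain reachable from one another through other ties, so the rest of the network stays in one piece.

1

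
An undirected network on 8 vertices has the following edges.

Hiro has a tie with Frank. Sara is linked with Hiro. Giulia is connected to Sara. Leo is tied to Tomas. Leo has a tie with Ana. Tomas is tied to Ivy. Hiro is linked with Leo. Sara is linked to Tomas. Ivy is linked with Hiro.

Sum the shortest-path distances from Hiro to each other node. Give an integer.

10

Distances from Hiro: Ana:2, Frank:1, Giulia:2, Ivy:1, Leo:1, Sara:1, Tomas:2.
Sum = 2 + 1 + 2 + 1 + 1 + 1 + 2 = 10.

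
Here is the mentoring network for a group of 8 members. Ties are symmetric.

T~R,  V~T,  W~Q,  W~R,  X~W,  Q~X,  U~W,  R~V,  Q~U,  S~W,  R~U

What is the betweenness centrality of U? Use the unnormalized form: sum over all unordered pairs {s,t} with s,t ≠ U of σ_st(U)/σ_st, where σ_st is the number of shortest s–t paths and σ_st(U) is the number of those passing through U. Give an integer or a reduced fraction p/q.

3/2

Pairs whose geodesics pass through U — Q–R: 1/2; Q–V: 1/2; Q–T: 1/2.
All other pairs contribute 0.
Summing the contributions gives betweenness(U) = 3/2.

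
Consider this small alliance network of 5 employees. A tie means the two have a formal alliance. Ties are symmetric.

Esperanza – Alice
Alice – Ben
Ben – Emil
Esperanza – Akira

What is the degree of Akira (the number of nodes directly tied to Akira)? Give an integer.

1

Akira is directly tied to Esperanza. That is 1 neighbor, so the degree of Akira is 1.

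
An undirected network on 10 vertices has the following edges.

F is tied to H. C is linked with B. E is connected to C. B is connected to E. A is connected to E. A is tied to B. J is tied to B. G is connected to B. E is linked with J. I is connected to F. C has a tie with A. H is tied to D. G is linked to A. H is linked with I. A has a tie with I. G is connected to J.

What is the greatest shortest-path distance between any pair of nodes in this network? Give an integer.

5

Eccentricity of each node (its greatest distance to any other): A:3, B:4, C:4, D:5, E:4, F:4, G:4, H:4, I:3, J:5.
The maximum eccentricity is 5, realized for instance by the pair J–D via J – G – A – I – H – D. So the diameter is 5.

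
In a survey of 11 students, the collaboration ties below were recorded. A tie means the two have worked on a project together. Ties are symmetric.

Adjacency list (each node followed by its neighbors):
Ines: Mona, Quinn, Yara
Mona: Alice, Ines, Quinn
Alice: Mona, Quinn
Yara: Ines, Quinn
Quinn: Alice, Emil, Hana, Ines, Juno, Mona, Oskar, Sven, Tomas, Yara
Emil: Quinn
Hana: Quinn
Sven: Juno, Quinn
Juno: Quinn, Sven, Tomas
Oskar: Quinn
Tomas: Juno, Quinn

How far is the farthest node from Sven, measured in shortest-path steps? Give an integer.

2

Distances from Sven: Alice:2, Emil:2, Hana:2, Ines:2, Juno:1, Mona:2, Oskar:2, Quinn:1, Tomas:2, Yara:2.
The largest is 2 (to Alice, Emil, Yara, Tomas, Mona, Oskar, Ines, and Hana), so the eccentricity of Sven is 2.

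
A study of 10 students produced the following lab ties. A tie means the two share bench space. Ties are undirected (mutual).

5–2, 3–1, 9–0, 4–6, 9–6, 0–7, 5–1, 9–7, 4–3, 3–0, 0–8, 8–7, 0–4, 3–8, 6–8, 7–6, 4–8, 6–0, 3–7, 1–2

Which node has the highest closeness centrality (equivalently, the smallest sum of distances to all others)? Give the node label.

3

Farness (sum of distances to all others) for each node — 0:14, 1:17, 2:24, 3:13, 4:16, 5:24, 6:18, 7:15, 8:15, 9:20.
The smallest farness is 13, for 3, so 3 has the highest closeness.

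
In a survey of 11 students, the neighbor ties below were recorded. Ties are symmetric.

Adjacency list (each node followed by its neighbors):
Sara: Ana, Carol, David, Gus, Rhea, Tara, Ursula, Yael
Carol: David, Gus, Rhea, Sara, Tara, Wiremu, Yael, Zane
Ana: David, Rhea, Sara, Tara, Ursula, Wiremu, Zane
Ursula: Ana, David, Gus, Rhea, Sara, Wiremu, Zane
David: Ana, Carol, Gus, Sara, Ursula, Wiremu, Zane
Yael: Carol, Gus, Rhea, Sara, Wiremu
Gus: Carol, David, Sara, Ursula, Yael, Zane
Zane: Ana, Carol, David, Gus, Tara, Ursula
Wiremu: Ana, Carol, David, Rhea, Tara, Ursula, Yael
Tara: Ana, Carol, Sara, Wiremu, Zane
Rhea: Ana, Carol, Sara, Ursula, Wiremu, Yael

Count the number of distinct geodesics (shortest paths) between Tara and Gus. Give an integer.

The shortest distance is 2. The length-2 paths are: Tara–Carol–Gus; Tara–Sara–Gus; Tara–Zane–Gus.
That gives 3 distinct shortest paths.

3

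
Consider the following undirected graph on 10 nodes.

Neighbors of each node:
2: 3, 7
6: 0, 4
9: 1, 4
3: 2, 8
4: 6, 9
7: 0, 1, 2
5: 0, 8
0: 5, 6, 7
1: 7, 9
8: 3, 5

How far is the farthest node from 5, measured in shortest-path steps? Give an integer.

Distances from 5: 0:1, 1:3, 2:3, 3:2, 4:3, 6:2, 7:2, 8:1, 9:4.
The largest is 4 (to 9), so the eccentricity of 5 is 4.

4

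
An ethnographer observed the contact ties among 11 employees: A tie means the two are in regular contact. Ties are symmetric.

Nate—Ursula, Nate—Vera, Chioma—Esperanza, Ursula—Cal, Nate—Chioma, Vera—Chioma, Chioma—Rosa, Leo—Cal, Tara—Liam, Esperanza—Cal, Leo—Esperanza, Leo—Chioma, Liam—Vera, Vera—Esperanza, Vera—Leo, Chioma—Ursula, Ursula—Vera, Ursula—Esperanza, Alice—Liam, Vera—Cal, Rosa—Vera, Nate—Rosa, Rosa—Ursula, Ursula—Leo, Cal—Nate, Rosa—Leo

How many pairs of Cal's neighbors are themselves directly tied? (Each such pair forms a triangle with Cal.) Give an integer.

Cal's neighbors: Esperanza, Leo, Nate, Ursula, and Vera.
Neighbor pairs that are themselves tied: Cal–Esperanza–Leo; Cal–Esperanza–Ursula; Cal–Esperanza–Vera; Cal–Leo–Ursula; Cal–Leo–Vera; Cal–Nate–Ursula; Cal–Nate–Vera; Cal–Ursula–Vera. Each forms one triangle with Cal, for 8 in total.

8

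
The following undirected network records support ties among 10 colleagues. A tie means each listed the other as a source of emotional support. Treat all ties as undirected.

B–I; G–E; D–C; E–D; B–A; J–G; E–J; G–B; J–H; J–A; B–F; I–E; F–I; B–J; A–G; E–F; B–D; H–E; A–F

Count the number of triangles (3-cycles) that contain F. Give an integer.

F's neighbors: A, B, E, and I.
Neighbor pairs that are themselves tied: F–A–B; F–B–I; F–E–I. Each forms one triangle with F, for 3 in total.

3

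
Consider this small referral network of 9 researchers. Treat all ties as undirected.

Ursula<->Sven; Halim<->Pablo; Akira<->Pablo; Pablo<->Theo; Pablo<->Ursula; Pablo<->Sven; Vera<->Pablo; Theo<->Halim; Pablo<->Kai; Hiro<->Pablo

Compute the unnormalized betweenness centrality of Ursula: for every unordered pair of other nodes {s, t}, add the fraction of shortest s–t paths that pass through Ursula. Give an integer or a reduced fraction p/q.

No shortest path between any pair of other nodes passes through Ursula.
Summing the contributions gives betweenness(Ursula) = 0.

0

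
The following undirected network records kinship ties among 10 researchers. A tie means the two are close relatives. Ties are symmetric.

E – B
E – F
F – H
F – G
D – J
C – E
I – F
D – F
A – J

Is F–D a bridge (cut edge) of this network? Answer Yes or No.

Without the F–D edge there is no alternate route between F and D, so the network disconnects. It is a bridge.

Yes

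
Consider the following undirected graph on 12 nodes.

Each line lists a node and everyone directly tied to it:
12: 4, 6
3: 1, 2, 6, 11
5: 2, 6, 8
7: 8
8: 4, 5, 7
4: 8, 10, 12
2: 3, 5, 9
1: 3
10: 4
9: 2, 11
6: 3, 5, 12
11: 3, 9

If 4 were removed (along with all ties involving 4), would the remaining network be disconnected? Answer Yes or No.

Removing 4 leaves {10} with no path to {1, 2, 3, 5, 6, 7, 8, 9, 11, and 12}, so the network splits into 2 components. 4 is a cut vertex.

Yes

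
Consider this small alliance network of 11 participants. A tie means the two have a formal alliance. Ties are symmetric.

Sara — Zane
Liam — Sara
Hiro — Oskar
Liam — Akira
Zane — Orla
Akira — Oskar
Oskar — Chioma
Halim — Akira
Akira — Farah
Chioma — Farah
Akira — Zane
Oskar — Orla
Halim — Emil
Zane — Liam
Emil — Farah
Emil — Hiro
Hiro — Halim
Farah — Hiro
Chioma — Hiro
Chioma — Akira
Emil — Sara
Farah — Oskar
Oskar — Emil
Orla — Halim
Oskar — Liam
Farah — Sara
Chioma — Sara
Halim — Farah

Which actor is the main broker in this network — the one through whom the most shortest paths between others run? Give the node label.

Unnormalized betweenness of each node: Akira:133/30, Chioma:77/60, Emil:83/60, Farah:29/10, Halim:157/60, Hiro:47/60, Liam:14/15, Orla:37/30, Oskar:199/30, Sara:223/60, Zane:25/12.
Oskar has the largest value, 199/30, making it the main broker — the node through which the most shortest paths run.

Oskar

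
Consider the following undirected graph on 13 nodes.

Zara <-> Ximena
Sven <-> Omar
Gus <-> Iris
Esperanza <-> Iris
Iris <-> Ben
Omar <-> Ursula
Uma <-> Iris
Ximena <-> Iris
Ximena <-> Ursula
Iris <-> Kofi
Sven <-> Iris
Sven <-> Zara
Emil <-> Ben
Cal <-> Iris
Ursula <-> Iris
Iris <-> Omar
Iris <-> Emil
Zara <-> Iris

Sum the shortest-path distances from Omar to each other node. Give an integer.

Distances from Omar: Ben:2, Cal:2, Emil:2, Esperanza:2, Gus:2, Iris:1, Kofi:2, Sven:1, Uma:2, Ursula:1, Ximena:2, Zara:2.
Sum = 2 + 2 + 2 + 2 + 2 + 1 + 2 + 1 + 2 + 1 + 2 + 2 = 21.

21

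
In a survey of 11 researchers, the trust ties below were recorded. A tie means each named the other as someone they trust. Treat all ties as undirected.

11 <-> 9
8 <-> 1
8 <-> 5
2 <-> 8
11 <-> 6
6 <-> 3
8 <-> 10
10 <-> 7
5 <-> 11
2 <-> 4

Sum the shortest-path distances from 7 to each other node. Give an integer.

36

Distances from 7: 1:3, 2:3, 3:6, 4:4, 5:3, 6:5, 8:2, 9:5, 10:1, 11:4.
Sum = 3 + 3 + 6 + 4 + 3 + 5 + 2 + 5 + 1 + 4 = 36.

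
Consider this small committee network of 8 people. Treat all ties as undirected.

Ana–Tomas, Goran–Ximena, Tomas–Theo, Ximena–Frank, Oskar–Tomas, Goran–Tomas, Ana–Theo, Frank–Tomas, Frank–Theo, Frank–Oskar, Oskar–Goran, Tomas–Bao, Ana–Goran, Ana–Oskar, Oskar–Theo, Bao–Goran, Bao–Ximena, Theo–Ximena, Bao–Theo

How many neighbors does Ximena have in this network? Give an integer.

4

Ximena is directly tied to Bao, Frank, Goran, and Theo. That is 4 neighbors, so the degree of Ximena is 4.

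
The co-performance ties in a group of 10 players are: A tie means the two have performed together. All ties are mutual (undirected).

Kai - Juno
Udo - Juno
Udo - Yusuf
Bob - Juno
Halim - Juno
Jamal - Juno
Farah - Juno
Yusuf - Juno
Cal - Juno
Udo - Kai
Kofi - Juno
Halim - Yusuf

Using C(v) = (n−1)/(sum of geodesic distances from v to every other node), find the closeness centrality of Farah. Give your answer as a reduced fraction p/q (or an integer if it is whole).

Distances from Farah: Bob:2, Cal:2, Halim:2, Jamal:2, Juno:1, Kai:2, Kofi:2, Udo:2, Yusuf:2. Sum = 17.
n = 10, so closeness = 9/17.

9/17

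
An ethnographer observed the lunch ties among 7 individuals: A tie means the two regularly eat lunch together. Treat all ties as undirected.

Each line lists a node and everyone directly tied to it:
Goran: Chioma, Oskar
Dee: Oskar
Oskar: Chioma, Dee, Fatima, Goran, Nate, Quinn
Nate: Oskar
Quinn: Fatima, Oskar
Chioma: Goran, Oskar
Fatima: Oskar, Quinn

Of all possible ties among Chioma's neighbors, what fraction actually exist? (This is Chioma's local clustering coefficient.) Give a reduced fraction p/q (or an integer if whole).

Chioma's neighbors: Goran and Oskar (k = 2).
Possible neighbor pairs: C(2,2) = 1. Edges among them: Goran–Oskar → e = 1.
Clustering(Chioma) = 1/1.

1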